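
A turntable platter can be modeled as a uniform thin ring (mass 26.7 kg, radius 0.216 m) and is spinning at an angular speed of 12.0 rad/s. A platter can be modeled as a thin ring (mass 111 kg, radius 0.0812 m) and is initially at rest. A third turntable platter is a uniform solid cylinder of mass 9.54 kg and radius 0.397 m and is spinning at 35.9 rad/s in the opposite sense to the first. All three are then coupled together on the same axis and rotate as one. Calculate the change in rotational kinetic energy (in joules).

ΔKE ≈ -548 J

The coupling torques are internal; angular momentum about the shared axis is conserved.
Moments of inertia: I_A = (26.7)(0.216)² = 1.246 kg·m²; I_B = (111)(0.0812)² = 0.7319 kg·m²; I_C = ½(9.54)(0.397)² = 0.7518 kg·m².
Taking A's sense as positive: L = (1.246)(12.0) − (0.7518)(35.9) = -12.04 kg·m²·rad/s.
Combined I = 1.246 + 0.7319 + 0.7518 = 2.729 kg·m².
ω_f = L / I = -12.04 / 2.729 = -4.412 rad/s.
KE_i = ½ΣIω² = 574.2 J; KE_f = ½(2.729)(4.412)² = 26.56 J.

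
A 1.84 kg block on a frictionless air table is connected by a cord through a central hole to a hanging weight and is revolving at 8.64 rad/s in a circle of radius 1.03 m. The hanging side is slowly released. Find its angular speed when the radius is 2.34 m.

The constraining force is radial, so m r² ω about the center is conserved.
ω₂ = ω₁ (r₁/r₂)² = (8.64)(1.03/2.34)² = 1.674 rad/s.

ω₂ ≈ 1.67 rad/s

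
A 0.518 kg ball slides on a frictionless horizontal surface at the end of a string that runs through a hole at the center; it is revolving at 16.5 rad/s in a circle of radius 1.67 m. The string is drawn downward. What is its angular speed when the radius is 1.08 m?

ω₂ ≈ 39.5 rad/s

No torque about the axis ⇒ m r₁² ω₁ = m r₂² ω₂.
ω₂ = ω₁ (r₁/r₂)² = (16.5)(1.67/1.08)² = 39.45 rad/s.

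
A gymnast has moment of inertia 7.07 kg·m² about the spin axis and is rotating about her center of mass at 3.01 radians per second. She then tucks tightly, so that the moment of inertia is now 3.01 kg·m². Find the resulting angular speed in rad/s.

No external torque acts about the spin axis, so angular momentum is conserved.
ω₂ = I₁ω₁ / I₂ = (7.070)(3.01 rad/s) / (3.010) = 7.070 rad/s.

ω₂ ≈ 7.07 rad/s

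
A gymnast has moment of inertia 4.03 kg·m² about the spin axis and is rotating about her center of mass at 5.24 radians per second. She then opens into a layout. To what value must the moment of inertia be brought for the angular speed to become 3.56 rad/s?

I₂ ≈ 5.93 kg·m²

No external torque acts about the spin axis, so angular momentum is conserved.
I₂ = I₁ω₁ / ω₂ = (4.03)(5.24) / (3.56) = 5.932 kg·m².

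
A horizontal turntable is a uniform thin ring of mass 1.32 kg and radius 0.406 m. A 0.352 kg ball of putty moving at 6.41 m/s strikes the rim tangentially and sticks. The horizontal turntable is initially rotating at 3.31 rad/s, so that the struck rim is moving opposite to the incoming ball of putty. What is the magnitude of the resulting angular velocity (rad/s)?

About the axle the impulsive forces during the collision are internal, so angular momentum about that axis is conserved.
I_p = (1.32)(0.406)² = 0.2176 kg·m². Taking the sense of the ball of putty's angular momentum as positive, L_{ball} = m v R = (0.352)(6.41)(0.406) = 0.9161 kg·m²/s.
L_i = −I_p ω_p + m v R = −(0.2176)(3.31) + 0.9161 = 0.1959 kg·m²/s.
After sticking, I_f = I_p + m R² = 0.2176 + (0.352)(0.406)² = 0.2756 kg·m².
ω_f = L_i / I_f = 0.1959 / 0.2756 = 0.7107 rad/s.

|ω_f| ≈ 0.711 rad/s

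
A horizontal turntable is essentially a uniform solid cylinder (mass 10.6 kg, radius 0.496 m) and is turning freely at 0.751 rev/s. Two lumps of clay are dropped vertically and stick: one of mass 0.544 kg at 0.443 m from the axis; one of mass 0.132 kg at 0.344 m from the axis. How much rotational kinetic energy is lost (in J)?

energy lost ≈ 1.25 J

No external torque acts about the axis; L_before = L_after.
I_p = ½(10.6)(0.496)² = 1.304 kg·m².
Added inertia Σmr² = (0.544)(0.443)² + (0.132)(0.344)² = 0.1224 kg·m²; I_f = 1.304 + 0.1224 = 1.426 kg·m².
ω_f = I_p ω_i / I_f = (1.304)(0.751) / 1.426 = 0.6866 rev/s.
KE_i = ½(1.304)(4.719 rad/s)² = 14.52 J; KE_f = ½(1.426)(4.314)² = 13.27 J.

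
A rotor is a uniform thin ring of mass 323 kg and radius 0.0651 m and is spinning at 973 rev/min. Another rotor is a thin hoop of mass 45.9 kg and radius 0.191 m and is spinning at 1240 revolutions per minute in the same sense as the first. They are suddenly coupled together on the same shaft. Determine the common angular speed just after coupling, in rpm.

|ω_f| ≈ 1120 rpm

No external torque acts about the common axis, so total angular momentum is conserved.
Moments of inertia: I_A = (323)(0.0651)² = 1.369 kg·m²; I_B = (45.9)(0.191)² = 1.674 kg·m².
Taking A's sense as positive: L = (1.369)(973) + (1.674)(1240) = 3408 kg·m²·rpm.
Combined I = 1.369 + 1.674 = 3.043 kg·m².
ω_f = L / I = 3408 / 3.043 = 1120 rpm.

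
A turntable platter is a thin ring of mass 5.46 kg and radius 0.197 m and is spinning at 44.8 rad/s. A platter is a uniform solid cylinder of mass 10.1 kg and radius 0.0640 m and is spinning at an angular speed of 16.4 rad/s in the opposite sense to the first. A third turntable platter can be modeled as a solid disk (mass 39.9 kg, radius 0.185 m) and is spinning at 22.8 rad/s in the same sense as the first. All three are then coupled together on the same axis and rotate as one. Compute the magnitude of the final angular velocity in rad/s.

|ω_f| ≈ 27.0 rad/s

No external torque acts about the common axis, so total angular momentum is conserved.
Moments of inertia: I_A = (5.46)(0.197)² = 0.2119 kg·m²; I_B = ½(10.1)(0.0640)² = 0.02068 kg·m²; I_C = ½(39.9)(0.185)² = 0.6828 kg·m².
Taking A's sense as positive: L = (0.2119)(44.8) − (0.02068)(16.4) + (0.6828)(22.8) = 24.72 kg·m²·rad/s.
Combined I = 0.2119 + 0.02068 + 0.6828 = 0.9154 kg·m².
ω_f = L / I = 24.72 / 0.9154 = 27.01 rad/s.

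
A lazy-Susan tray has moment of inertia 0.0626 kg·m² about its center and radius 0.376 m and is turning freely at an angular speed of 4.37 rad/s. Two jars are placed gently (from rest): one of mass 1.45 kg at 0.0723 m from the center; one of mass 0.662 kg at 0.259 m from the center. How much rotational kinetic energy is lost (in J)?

energy lost ≈ 0.271 J

The added mass arrives with no angular momentum about the center, and any external torque about the center is negligible, so the system's angular momentum is conserved.
Added inertia Σmr² = (1.45)(0.0723)² + (0.662)(0.259)² = 0.05199 kg·m²; I_f = 0.06260 + 0.05199 = 0.1146 kg·m².
ω_f = I_p ω_i / I_f = (0.06260)(4.37) / 0.1146 = 2.387 rad/s.
KE_i = ½(0.06260)(4.370 rad/s)² = 0.5977 J; KE_f = ½(0.1146)(2.387)² = 0.3265 J.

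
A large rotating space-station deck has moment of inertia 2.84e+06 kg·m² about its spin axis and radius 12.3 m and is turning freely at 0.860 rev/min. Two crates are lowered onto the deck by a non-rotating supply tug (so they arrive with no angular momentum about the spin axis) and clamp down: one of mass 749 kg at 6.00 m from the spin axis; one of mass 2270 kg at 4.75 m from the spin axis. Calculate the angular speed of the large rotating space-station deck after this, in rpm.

No external torque acts about the spin axis; L_before = L_after.
Added inertia Σmr² = (749)(6.00)² + (2270)(4.75)² = 78180 kg·m²; I_f = 2.840e+06 + 78180 = 2.918e+06 kg·m².
ω_f = I_p ω_i / I_f = (2.840e+06)(0.860) / 2.918e+06 = 0.8370 rpm.

ω_f ≈ 0.837 rpm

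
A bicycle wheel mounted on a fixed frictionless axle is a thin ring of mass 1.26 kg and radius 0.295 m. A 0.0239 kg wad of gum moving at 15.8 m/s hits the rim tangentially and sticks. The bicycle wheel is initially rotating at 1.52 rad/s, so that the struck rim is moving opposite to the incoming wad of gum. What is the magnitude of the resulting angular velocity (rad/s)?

|ω_f| ≈ 0.495 rad/s

The axle reaction passes through the axle and exerts no torque about it; angular momentum about the axle is conserved through the impact.
I_p = (1.26)(0.295)² = 0.1097 kg·m². Taking the sense of the wad of gum's angular momentum as positive, L_{wad} = m v R = (0.0239)(15.8)(0.295) = 0.1114 kg·m²/s.
L_i = −I_p ω_p + m v R = −(0.1097)(1.52) + 0.1114 = -0.05527 kg·m²/s.
After sticking, I_f = I_p + m R² = 0.1097 + (0.0239)(0.295)² = 0.1117 kg·m².
ω_f = L_i / I_f = -0.05527 / 0.1117 = -0.4947 rad/s.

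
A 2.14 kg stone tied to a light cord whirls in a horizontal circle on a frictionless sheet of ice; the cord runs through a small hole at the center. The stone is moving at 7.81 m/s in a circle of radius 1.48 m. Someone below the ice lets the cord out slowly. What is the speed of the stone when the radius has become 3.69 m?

The only horizontal force on the mass is along the cord (radial), so it exerts no torque about the hole and angular momentum m v r is conserved.
v₂ = v₁ r₁ / r₂ = (7.81)(1.48) / (3.69) = 3.132 m/s.

v₂ ≈ 3.13 m/s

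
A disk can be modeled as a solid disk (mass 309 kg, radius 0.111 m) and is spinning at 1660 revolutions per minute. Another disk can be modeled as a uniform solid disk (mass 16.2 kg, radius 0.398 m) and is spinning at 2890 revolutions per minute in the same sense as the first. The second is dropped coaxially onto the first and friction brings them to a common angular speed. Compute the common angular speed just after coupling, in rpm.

|ω_f| ≈ 2160 rpm

The coupling torques are internal; angular momentum about the shared axis is conserved.
Moments of inertia: I_A = ½(309)(0.111)² = 1.904 kg·m²; I_B = ½(16.2)(0.398)² = 1.283 kg·m².
Taking A's sense as positive: L = (1.904)(1660) + (1.283)(2890) = 6868 kg·m²·rpm.
Combined I = 1.904 + 1.283 = 3.187 kg·m².
ω_f = L / I = 6868 / 3.187 = 2155 rpm.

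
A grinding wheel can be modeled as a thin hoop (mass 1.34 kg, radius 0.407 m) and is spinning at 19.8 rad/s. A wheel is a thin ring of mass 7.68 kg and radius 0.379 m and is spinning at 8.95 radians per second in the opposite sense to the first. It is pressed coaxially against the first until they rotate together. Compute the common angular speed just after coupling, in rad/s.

|ω_f| ≈ 4.13 rad/s

The coupling torques are internal; angular momentum about the shared axis is conserved.
Moments of inertia: I_A = (1.34)(0.407)² = 0.2220 kg·m²; I_B = (7.68)(0.379)² = 1.103 kg·m².
Taking A's sense as positive: L = (0.2220)(19.8) − (1.103)(8.95) = -5.478 kg·m²·rad/s.
Combined I = 0.2220 + 1.103 = 1.325 kg·m².
ω_f = L / I = -5.478 / 1.325 = -4.134 rad/s.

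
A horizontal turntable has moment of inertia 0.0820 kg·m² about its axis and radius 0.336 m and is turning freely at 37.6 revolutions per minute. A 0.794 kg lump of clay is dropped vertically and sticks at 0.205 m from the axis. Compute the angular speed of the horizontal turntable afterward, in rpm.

ω_f ≈ 26.7 rpm

The added mass arrives with no angular momentum about the axis, and any external torque about the axis is negligible, so the system's angular momentum is conserved.
Added inertia Σmr² = (0.794)(0.205)² = 0.03337 kg·m²; I_f = 0.08200 + 0.03337 = 0.1154 kg·m².
ω_f = I_p ω_i / I_f = (0.08200)(37.6) / 0.1154 = 26.72 rpm.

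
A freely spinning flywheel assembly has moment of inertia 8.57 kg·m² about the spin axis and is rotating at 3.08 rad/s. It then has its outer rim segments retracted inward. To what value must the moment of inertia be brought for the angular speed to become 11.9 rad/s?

With no external torque about the axis, L is conserved: I₁ω₁ = I₂ω₂.
I₂ = I₁ω₁ / ω₂ = (8.57)(3.08) / (11.9) = 2.218 kg·m².

I₂ ≈ 2.22 kg·m²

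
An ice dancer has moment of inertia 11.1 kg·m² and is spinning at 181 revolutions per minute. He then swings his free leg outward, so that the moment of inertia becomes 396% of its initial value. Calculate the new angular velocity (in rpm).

ω₂ ≈ 45.7 rpm

With no external torque about the axis, L is conserved: I₁ω₁ = I₂ω₂.
I₂ = 3.96 × 11.1 = 43.96 kg·m².
ω₂ = I₁ω₁ / I₂ = (11.10)(181 rpm) / (43.96) = 45.71 rpm.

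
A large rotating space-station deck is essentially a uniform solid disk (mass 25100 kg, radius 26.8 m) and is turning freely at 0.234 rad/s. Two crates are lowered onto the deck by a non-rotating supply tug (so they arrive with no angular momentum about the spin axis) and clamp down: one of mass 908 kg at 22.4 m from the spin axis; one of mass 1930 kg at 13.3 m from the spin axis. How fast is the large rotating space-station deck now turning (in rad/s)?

The added mass arrives with no angular momentum about the spin axis, and any external torque about the spin axis is negligible, so the system's angular momentum is conserved.
I_p = ½(25100)(26.8)² = 9.014e+06 kg·m².
Added inertia Σmr² = (908)(22.4)² + (1930)(13.3)² = 7.970e+05 kg·m²; I_f = 9.014e+06 + 7.970e+05 = 9.811e+06 kg·m².
ω_f = I_p ω_i / I_f = (9.014e+06)(0.234) / 9.811e+06 = 0.2150 rad/s.

ω_f ≈ 0.215 rad/s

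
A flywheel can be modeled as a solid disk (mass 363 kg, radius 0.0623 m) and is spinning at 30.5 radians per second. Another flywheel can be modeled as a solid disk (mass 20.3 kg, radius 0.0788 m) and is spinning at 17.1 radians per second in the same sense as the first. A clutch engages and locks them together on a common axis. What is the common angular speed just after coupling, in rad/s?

No external torque acts about the common axis, so total angular momentum is conserved.
Moments of inertia: I_A = ½(363)(0.0623)² = 0.7045 kg·m²; I_B = ½(20.3)(0.0788)² = 0.06303 kg·m².
Taking A's sense as positive: L = (0.7045)(30.5) + (0.06303)(17.1) = 22.56 kg·m²·rad/s.
Combined I = 0.7045 + 0.06303 = 0.7675 kg·m².
ω_f = L / I = 22.56 / 0.7675 = 29.40 rad/s.

|ω_f| ≈ 29.4 rad/s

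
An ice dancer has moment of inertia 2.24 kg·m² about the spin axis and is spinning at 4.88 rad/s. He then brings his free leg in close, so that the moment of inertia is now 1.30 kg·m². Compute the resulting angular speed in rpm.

Angular momentum about the spin axis is conserved since the torque about it is zero.
ω₂ = I₁ω₁ / I₂ = (2.240)(4.88 rad/s) / (1.300) = 8.409 rad/s = 80.30 rpm.

ω₂ ≈ 80.3 rpm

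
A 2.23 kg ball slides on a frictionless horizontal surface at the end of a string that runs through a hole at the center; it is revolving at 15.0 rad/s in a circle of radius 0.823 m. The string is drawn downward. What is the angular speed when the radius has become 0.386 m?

No torque about the axis ⇒ m r₁² ω₁ = m r₂² ω₂.
ω₂ = ω₁ (r₁/r₂)² = (15.0)(0.823/0.386)² = 68.19 rad/s.

ω₂ ≈ 68.2 rad/s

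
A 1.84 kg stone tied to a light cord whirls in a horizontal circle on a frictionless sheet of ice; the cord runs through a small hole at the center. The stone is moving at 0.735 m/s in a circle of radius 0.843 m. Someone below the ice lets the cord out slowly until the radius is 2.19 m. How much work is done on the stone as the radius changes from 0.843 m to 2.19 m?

Central (radial) force ⇒ zero torque about the center ⇒ m v r is constant.
v₂ = v₁ r₁ / r₂ = (0.735)(0.843) / (2.19) = 0.2829 m/s.
W = ΔKE = ½m(v₂² − v₁²) = -0.4234 J.

W ≈ -0.423 J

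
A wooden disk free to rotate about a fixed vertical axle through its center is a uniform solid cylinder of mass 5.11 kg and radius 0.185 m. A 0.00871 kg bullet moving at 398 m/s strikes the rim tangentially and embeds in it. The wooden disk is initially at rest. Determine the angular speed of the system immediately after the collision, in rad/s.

The axle reaction passes through the axle and exerts no torque about it; angular momentum about the axle is conserved through the impact.
I_p = ½(5.11)(0.185)² = 0.08744 kg·m². Taking the sense of the bullet's angular momentum as positive, L_{bullet} = m v R = (0.00871)(398)(0.185) = 0.6413 kg·m²/s.
L_i = 0 + 0.6413 = 0.6413 kg·m²/s.
After sticking, I_f = I_p + m R² = 0.08744 + (0.00871)(0.185)² = 0.08774 kg·m².
ω_f = L_i / I_f = 0.6413 / 0.08774 = 7.309 rad/s.

|ω_f| ≈ 7.31 rad/s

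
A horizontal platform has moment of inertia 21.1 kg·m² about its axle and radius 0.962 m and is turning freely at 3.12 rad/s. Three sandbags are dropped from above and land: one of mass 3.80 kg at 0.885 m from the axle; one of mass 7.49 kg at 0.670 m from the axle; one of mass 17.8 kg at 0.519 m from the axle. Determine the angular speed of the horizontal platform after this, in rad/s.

ω_f ≈ 2.04 rad/s

No external torque acts about the axle; L_before = L_after.
Added inertia Σmr² = (3.80)(0.885)² + (7.49)(0.670)² + (17.8)(0.519)² = 11.13 kg·m²; I_f = 21.10 + 11.13 = 32.23 kg·m².
ω_f = I_p ω_i / I_f = (21.10)(3.12) / 32.23 = 2.042 rad/s.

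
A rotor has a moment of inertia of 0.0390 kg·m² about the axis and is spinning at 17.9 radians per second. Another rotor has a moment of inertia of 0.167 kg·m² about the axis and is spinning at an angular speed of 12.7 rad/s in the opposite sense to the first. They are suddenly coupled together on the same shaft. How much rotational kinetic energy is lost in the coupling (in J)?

ΔKE lost ≈ 14.8 J

No external torque acts about the common axis, so total angular momentum is conserved.
Taking A's sense as positive: L = (0.03900)(17.9) − (0.1670)(12.7) = -1.423 kg·m²·rad/s.
Combined I = 0.03900 + 0.1670 = 0.2060 kg·m².
ω_f = L / I = -1.423 / 0.2060 = -6.907 rad/s.
KE_i = ½ΣIω² = 19.72 J; KE_f = ½(0.2060)(6.907)² = 4.913 J.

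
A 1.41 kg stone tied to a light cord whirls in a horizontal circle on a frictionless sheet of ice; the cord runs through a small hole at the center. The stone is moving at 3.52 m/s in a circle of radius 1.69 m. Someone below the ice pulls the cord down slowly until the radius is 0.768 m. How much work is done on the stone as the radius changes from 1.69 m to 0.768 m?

The only horizontal force on the mass is along the cord (radial), so it exerts no torque about the hole and angular momentum m v r is conserved.
v₂ = v₁ r₁ / r₂ = (3.52)(1.69) / (0.768) = 7.746 m/s.
W = ΔKE = ½m(v₂² − v₁²) = 33.56 J.

W ≈ 33.6 J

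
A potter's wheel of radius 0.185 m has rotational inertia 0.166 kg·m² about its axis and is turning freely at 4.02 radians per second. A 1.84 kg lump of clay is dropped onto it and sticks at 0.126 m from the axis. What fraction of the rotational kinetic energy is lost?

No external torque acts about the axis; L_before = L_after.
Added inertia Σmr² = (1.84)(0.126)² = 0.02921 kg·m²; I_f = 0.1660 + 0.02921 = 0.1952 kg·m².
ω_f = I_p ω_i / I_f = (0.1660)(4.02) / 0.1952 = 3.418 rad/s.
KE_i = ½(0.1660)(4.020 rad/s)² = 1.341 J; KE_f = ½(0.1952)(3.418)² = 1.141 J.
Fraction lost = 0.1496.

fraction ≈ 0.150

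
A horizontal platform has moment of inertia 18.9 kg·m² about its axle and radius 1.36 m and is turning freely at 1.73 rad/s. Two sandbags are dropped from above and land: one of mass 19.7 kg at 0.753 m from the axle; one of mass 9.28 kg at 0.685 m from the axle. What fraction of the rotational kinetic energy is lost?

fraction ≈ 0.451

The added mass arrives with no angular momentum about the axle, and any external torque about the axle is negligible, so the system's angular momentum is conserved.
Added inertia Σmr² = (19.7)(0.753)² + (9.28)(0.685)² = 15.52 kg·m²; I_f = 18.90 + 15.52 = 34.42 kg·m².
ω_f = I_p ω_i / I_f = (18.90)(1.73) / 34.42 = 0.9498 rad/s.
KE_i = ½(18.90)(1.730 rad/s)² = 28.28 J; KE_f = ½(34.42)(0.9498)² = 15.53 J.
Fraction lost = 0.4510.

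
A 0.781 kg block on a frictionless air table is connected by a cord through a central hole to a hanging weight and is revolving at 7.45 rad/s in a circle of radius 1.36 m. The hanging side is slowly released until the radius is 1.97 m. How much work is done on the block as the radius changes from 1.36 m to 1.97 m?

W ≈ -21.0 J

No torque about the axis ⇒ m r₁² ω₁ = m r₂² ω₂.
ω₂ = ω₁ (r₁/r₂)² = (7.45)(1.36/1.97)² = 3.551 rad/s.
W = ΔKE = ½m(v₂² − v₁²) = -20.98 J.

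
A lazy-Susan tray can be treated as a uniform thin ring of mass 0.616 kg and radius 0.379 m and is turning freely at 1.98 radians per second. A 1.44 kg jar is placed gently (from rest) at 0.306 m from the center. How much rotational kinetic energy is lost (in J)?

energy lost ≈ 0.105 J

The added mass arrives with no angular momentum about the center, and any external torque about the center is negligible, so the system's angular momentum is conserved.
I_p = (0.616)(0.379)² = 0.08848 kg·m².
Added inertia Σmr² = (1.44)(0.306)² = 0.1348 kg·m²; I_f = 0.08848 + 0.1348 = 0.2233 kg·m².
ω_f = I_p ω_i / I_f = (0.08848)(1.98) / 0.2233 = 0.7845 rad/s.
KE_i = ½(0.08848)(1.980 rad/s)² = 0.1734 J; KE_f = ½(0.2233)(0.7845)² = 0.06872 J.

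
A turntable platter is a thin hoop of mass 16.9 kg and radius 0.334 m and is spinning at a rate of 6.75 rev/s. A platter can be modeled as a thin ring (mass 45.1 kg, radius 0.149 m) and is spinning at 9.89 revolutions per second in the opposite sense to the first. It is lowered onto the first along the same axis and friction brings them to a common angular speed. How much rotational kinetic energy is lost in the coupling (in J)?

ΔKE lost ≈ 3570 J

The coupling torques are internal; angular momentum about the shared axis is conserved.
Moments of inertia: I_A = (16.9)(0.334)² = 1.885 kg·m²; I_B = (45.1)(0.149)² = 1.001 kg·m².
Taking A's sense as positive: L = (1.885)(6.75) − (1.001)(9.89) = 2.823 kg·m²·rev/s.
Combined I = 1.885 + 1.001 = 2.887 kg·m².
ω_f = L / I = 2.823 / 2.887 = 0.9781 rev/s.
KE_i = ½ΣIω² = 3629 J; KE_f = ½(2.887)(6.145)² = 54.51 J.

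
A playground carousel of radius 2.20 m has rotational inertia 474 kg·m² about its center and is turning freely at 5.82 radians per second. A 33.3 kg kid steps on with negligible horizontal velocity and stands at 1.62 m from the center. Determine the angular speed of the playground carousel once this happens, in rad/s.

The added mass arrives with no angular momentum about the center, and any external torque about the center is negligible, so the system's angular momentum is conserved.
Added inertia Σmr² = (33.3)(1.62)² = 87.39 kg·m²; I_f = 474.0 + 87.39 = 561.4 kg·m².
ω_f = I_p ω_i / I_f = (474.0)(5.82) / 561.4 = 4.914 rad/s.

ω_f ≈ 4.91 rad/s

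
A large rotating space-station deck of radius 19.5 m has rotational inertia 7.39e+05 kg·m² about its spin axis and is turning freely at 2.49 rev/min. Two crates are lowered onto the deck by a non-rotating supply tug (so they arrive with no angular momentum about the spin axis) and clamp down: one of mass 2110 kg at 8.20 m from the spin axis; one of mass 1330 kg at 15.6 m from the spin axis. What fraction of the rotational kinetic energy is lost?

fraction ≈ 0.386

The added mass arrives with no angular momentum about the spin axis, and any external torque about the spin axis is negligible, so the system's angular momentum is conserved.
Added inertia Σmr² = (2110)(8.20)² + (1330)(15.6)² = 4.655e+05 kg·m²; I_f = 7.390e+05 + 4.655e+05 = 1.205e+06 kg·m².
ω_f = I_p ω_i / I_f = (7.390e+05)(2.49) / 1.205e+06 = 1.528 rpm.
KE_i = ½(7.390e+05)(0.2608 rad/s)² = 25120 J; KE_f = ½(1.205e+06)(0.1600)² = 15410 J.
Fraction lost = 0.3865.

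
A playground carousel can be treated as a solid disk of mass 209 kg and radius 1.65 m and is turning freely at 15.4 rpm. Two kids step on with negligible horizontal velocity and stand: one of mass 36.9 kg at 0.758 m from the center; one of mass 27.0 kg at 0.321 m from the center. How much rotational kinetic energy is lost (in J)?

energy lost ≈ 28.8 J

The added mass arrives with no angular momentum about the center, and any external torque about the center is negligible, so the system's angular momentum is conserved.
I_p = ½(209)(1.65)² = 284.5 kg·m².
Added inertia Σmr² = (36.9)(0.758)² + (27.0)(0.321)² = 23.98 kg·m²; I_f = 284.5 + 23.98 = 308.5 kg·m².
ω_f = I_p ω_i / I_f = (284.5)(15.4) / 308.5 = 14.20 rpm.
KE_i = ½(284.5)(1.613 rad/s)² = 370.0 J; KE_f = ½(308.5)(1.487)² = 341.2 J.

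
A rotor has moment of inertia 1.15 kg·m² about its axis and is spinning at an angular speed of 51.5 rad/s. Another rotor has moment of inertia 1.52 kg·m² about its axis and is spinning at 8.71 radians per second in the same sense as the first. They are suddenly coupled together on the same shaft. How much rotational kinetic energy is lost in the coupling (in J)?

ΔKE lost ≈ 599 J

The coupling torques are internal; angular momentum about the shared axis is conserved.
Taking A's sense as positive: L = (1.150)(51.5) + (1.520)(8.71) = 72.46 kg·m²·rad/s.
Combined I = 1.150 + 1.520 = 2.670 kg·m².
ω_f = L / I = 72.46 / 2.670 = 27.14 rad/s.
KE_i = ½ΣIω² = 1583 J; KE_f = ½(2.670)(27.14)² = 983.3 J.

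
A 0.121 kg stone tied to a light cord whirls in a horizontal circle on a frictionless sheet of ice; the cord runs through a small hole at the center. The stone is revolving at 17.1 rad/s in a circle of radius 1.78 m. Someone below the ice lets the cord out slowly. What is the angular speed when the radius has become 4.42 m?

ω₂ ≈ 2.77 rad/s

The constraining force is radial, so m r² ω about the center is conserved.
ω₂ = ω₁ (r₁/r₂)² = (17.1)(1.78/4.42)² = 2.773 rad/s.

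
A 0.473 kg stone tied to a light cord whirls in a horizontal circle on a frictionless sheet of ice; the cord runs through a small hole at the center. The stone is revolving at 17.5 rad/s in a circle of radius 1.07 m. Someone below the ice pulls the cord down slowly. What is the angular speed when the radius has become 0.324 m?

ω₂ ≈ 191 rad/s

The constraining force is radial, so m r² ω about the center is conserved.
ω₂ = ω₁ (r₁/r₂)² = (17.5)(1.07/0.324)² = 190.9 rad/s.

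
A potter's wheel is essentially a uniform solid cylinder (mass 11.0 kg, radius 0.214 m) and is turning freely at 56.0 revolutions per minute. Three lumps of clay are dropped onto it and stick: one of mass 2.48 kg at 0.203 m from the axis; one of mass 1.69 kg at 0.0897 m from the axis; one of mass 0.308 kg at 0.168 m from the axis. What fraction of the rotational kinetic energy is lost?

No external torque acts about the axis; L_before = L_after.
I_p = ½(11.0)(0.214)² = 0.2519 kg·m².
Added inertia Σmr² = (2.48)(0.203)² + (1.69)(0.0897)² + (0.308)(0.168)² = 0.1245 kg·m²; I_f = 0.2519 + 0.1245 = 0.3764 kg·m².
ω_f = I_p ω_i / I_f = (0.2519)(56.0) / 0.3764 = 37.48 rpm.
KE_i = ½(0.2519)(5.864 rad/s)² = 4.331 J; KE_f = ½(0.3764)(3.925)² = 2.898 J.
Fraction lost = 0.3308.

fraction ≈ 0.331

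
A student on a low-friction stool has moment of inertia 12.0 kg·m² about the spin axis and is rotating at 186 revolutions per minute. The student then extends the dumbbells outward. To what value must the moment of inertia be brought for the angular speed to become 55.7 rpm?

No external torque acts about the spin axis, so angular momentum is conserved.
I₂ = I₁ω₁ / ω₂ = (12.0)(186) / (55.7) = 40.07 kg·m².

I₂ ≈ 40.1 kg·m²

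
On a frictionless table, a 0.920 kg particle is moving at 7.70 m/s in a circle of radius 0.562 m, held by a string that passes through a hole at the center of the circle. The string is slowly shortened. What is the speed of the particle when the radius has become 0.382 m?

v₂ ≈ 11.3 m/s

The only horizontal force on the mass is along the cord (radial), so it exerts no torque about the hole and angular momentum m v r is conserved.
v₂ = v₁ r₁ / r₂ = (7.70)(0.562) / (0.382) = 11.33 m/s.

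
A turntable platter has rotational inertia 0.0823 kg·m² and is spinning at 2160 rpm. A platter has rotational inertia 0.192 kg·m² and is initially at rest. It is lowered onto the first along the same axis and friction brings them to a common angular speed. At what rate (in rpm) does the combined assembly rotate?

|ω_f| ≈ 648 rpm

No external torque acts about the common axis, so total angular momentum is conserved.
Taking A's sense as positive: L = (0.08230)(2160) = 177.8 kg·m²·rpm.
Combined I = 0.08230 + 0.1920 = 0.2743 kg·m².
ω_f = L / I = 177.8 / 0.2743 = 648.1 rpm.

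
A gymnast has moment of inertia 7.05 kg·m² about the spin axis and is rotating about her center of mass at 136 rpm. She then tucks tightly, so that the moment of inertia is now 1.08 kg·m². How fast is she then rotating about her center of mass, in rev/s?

ω₂ ≈ 14.8 rev/s

Angular momentum about the spin axis is conserved since the torque about it is zero.
ω₂ = I₁ω₁ / I₂ = (7.050)(136 rpm) / (1.080) = 887.8 rpm = 14.80 rev/s.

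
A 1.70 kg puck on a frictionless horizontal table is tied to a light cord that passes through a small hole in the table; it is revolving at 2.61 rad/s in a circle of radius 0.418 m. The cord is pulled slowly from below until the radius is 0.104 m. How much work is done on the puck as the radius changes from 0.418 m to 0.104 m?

The constraining force is radial, so m r² ω about the center is conserved.
ω₂ = ω₁ (r₁/r₂)² = (2.61)(0.418/0.104)² = 42.16 rad/s.
W = ΔKE = ½m(v₂² − v₁²) = 15.33 J.

W ≈ 15.3 J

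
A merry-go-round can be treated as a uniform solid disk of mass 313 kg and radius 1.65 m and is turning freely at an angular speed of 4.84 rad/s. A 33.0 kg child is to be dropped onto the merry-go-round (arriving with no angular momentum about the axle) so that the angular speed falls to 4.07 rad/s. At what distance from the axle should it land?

r ≈ 1.56 m

No external torque acts about the axle; L_before = L_after.
I_p = ½(313)(1.65)² = 426.1 kg·m².
I_p ω_i = (I_p + m r²) ω_f ⇒ m r² = I_p(ω_i/ω_f − 1) = 426.1(4.84/4.07 − 1) = 80.61 kg·m².
r = √(80.61/33.0) = 1.563 m.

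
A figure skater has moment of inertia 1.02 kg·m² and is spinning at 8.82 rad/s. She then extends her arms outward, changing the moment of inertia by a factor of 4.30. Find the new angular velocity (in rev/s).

ω₂ ≈ 0.326 rev/s

With no external torque about the axis, L is conserved: I₁ω₁ = I₂ω₂.
I₂ = 4.30 × 1.02 = 4.386 kg·m².
ω₂ = I₁ω₁ / I₂ = (1.020)(8.82 rad/s) / (4.386) = 2.051 rad/s = 0.3265 rev/s.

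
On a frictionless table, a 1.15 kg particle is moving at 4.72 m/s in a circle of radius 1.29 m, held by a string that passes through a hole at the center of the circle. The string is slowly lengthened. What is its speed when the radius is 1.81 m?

v₂ ≈ 3.36 m/s

The only horizontal force on the mass is along the cord (radial), so it exerts no torque about the hole and angular momentum m v r is conserved.
v₂ = v₁ r₁ / r₂ = (4.72)(1.29) / (1.81) = 3.364 m/s.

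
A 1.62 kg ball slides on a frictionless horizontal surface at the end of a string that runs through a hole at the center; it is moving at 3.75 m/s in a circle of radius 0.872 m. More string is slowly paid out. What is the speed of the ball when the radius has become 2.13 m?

v₂ ≈ 1.54 m/s

Central (radial) force ⇒ zero torque about the center ⇒ m v r is constant.
v₂ = v₁ r₁ / r₂ = (3.75)(0.872) / (2.13) = 1.535 m/s.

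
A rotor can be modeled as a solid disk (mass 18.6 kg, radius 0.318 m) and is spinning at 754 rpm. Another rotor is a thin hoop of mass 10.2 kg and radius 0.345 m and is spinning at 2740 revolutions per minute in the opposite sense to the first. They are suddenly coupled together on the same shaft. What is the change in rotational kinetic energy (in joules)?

ΔKE ≈ -35500 J

The coupling torques are internal; angular momentum about the shared axis is conserved.
Moments of inertia: I_A = ½(18.6)(0.318)² = 0.9405 kg·m²; I_B = (10.2)(0.345)² = 1.214 kg·m².
Taking A's sense as positive: L = (0.9405)(754) − (1.214)(2740) = -2617 kg·m²·rpm.
Combined I = 0.9405 + 1.214 = 2.155 kg·m².
ω_f = L / I = -2617 / 2.155 = -1215 rpm.
KE_i = ½ΣIω² = 52910 J; KE_f = ½(2.155)(127.2)² = 17440 J.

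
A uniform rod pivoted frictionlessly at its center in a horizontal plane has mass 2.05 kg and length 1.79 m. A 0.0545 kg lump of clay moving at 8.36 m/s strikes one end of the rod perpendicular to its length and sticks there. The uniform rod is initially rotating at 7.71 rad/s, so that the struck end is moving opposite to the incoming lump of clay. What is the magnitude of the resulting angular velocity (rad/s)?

About the pivot the impulsive forces during the collision are internal, so angular momentum about that axis is conserved.
I_p = (1/12)(2.05)(1.79)² = 0.5474 kg·m². Taking the sense of the lump of clay's angular momentum as positive, L_{lump} = m v R = (0.0545)(8.36)(1.79/2) = 0.4078 kg·m²/s.
L_i = −I_p ω_p + m v R = −(0.5474)(7.71) + 0.4078 = -3.812 kg·m²/s.
After sticking, I_f = I_p + m R² = 0.5474 + (0.0545)(1.79/2)² = 0.5910 kg·m².
ω_f = L_i / I_f = -3.812 / 0.5910 = -6.451 rad/s.

|ω_f| ≈ 6.45 rad/s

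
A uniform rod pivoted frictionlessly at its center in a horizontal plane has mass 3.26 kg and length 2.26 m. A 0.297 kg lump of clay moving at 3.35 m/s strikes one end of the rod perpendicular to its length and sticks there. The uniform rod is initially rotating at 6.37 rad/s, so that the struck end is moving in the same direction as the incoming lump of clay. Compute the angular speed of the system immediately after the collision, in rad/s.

|ω_f| ≈ 5.64 rad/s

The axle reaction passes through the pivot and exerts no torque about it; angular momentum about the pivot is conserved through the impact.
I_p = (1/12)(3.26)(2.26)² = 1.388 kg·m². Taking the sense of the lump of clay's angular momentum as positive, L_{lump} = m v R = (0.297)(3.35)(2.26/2) = 1.124 kg·m²/s.
L_i = +I_p ω_p + m v R = +(1.388)(6.37) + 1.124 = 9.963 kg·m²/s.
After sticking, I_f = I_p + m R² = 1.388 + (0.297)(2.26/2)² = 1.767 kg·m².
ω_f = L_i / I_f = 9.963 / 1.767 = 5.639 rad/s.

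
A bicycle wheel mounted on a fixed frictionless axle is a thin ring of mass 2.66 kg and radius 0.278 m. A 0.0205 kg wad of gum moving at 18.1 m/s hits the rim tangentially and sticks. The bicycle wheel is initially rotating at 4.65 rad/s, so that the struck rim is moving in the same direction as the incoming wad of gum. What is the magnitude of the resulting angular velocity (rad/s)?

About the axle the impulsive forces during the collision are internal, so angular momentum about that axis is conserved.
I_p = (2.66)(0.278)² = 0.2056 kg·m². Taking the sense of the wad of gum's angular momentum as positive, L_{wad} = m v R = (0.0205)(18.1)(0.278) = 0.1032 kg·m²/s.
L_i = +I_p ω_p + m v R = +(0.2056)(4.65) + 0.1032 = 1.059 kg·m²/s.
After sticking, I_f = I_p + m R² = 0.2056 + (0.0205)(0.278)² = 0.2072 kg·m².
ω_f = L_i / I_f = 1.059 / 0.2072 = 5.112 rad/s.

|ω_f| ≈ 5.11 rad/s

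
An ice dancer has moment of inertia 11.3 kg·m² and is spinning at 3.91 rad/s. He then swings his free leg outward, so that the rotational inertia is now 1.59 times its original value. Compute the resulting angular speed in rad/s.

ω₂ ≈ 2.46 rad/s

With no external torque about the axis, L is conserved: I₁ω₁ = I₂ω₂.
I₂ = 1.59 × 11.3 = 17.97 kg·m².
ω₂ = I₁ω₁ / I₂ = (11.30)(3.91 rad/s) / (17.97) = 2.459 rad/s.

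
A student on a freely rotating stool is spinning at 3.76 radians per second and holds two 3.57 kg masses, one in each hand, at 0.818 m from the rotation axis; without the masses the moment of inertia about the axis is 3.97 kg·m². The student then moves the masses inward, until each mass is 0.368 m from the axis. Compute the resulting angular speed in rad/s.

ω₂ ≈ 6.66 rad/s

Angular momentum about the spin axis is conserved since the torque about it is zero.
I₁ = 3.97 + 2(3.57)(0.818)² = 8.748 kg·m²; I₂ = 3.97 + 2(3.57)(0.368)² = 4.937 kg·m².
ω₂ = I₁ω₁ / I₂ = (8.748)(3.76 rad/s) / (4.937) = 6.662 rad/s.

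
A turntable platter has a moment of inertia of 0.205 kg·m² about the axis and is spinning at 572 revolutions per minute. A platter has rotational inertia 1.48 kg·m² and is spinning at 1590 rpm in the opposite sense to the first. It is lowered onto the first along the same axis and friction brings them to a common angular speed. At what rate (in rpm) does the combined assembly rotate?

No external torque acts about the common axis, so total angular momentum is conserved.
Taking A's sense as positive: L = (0.2050)(572) − (1.480)(1590) = -2236 kg·m²·rpm.
Combined I = 0.2050 + 1.480 = 1.685 kg·m².
ω_f = L / I = -2236 / 1.685 = -1327 rpm.

|ω_f| ≈ 1330 rpm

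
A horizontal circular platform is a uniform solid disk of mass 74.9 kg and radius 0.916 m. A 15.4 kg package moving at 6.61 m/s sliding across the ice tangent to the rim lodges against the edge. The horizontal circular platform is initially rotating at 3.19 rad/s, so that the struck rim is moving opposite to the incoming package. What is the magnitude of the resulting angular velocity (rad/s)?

|ω_f| ≈ 0.158 rad/s

The axle reaction passes through the central axle and exerts no torque about it; angular momentum about the central axle is conserved through the impact.
I_p = ½(74.9)(0.916)² = 31.42 kg·m². Taking the sense of the package's angular momentum as positive, L_{package} = m v R = (15.4)(6.61)(0.916) = 93.24 kg·m²/s.
L_i = −I_p ω_p + m v R = −(31.42)(3.19) + 93.24 = -6.995 kg·m²/s.
After sticking, I_f = I_p + m R² = 31.42 + (15.4)(0.916)² = 44.34 kg·m².
ω_f = L_i / I_f = -6.995 / 44.34 = -0.1577 rad/s.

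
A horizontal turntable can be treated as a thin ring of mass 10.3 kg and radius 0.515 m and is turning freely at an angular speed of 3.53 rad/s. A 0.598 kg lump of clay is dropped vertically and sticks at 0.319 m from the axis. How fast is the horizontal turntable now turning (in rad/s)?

ω_f ≈ 3.45 rad/s

No external torque acts about the axis; L_before = L_after.
I_p = (10.3)(0.515)² = 2.732 kg·m².
Added inertia Σmr² = (0.598)(0.319)² = 0.06085 kg·m²; I_f = 2.732 + 0.06085 = 2.793 kg·m².
ω_f = I_p ω_i / I_f = (2.732)(3.53) / 2.793 = 3.453 rad/s.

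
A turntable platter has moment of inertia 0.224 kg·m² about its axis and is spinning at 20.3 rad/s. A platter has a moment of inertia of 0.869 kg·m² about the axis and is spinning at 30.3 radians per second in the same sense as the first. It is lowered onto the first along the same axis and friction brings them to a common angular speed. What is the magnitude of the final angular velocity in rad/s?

|ω_f| ≈ 28.3 rad/s

No external torque acts about the common axis, so total angular momentum is conserved.
Taking A's sense as positive: L = (0.2240)(20.3) + (0.8690)(30.3) = 30.88 kg·m²·rad/s.
Combined I = 0.2240 + 0.8690 = 1.093 kg·m².
ω_f = L / I = 30.88 / 1.093 = 28.25 rad/s.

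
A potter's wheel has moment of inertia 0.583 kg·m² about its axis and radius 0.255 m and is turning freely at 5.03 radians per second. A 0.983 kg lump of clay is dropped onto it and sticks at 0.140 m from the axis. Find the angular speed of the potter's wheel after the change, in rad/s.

ω_f ≈ 4.87 rad/s

No external torque acts about the axis; L_before = L_after.
Added inertia Σmr² = (0.983)(0.140)² = 0.01927 kg·m²; I_f = 0.5830 + 0.01927 = 0.6023 kg·m².
ω_f = I_p ω_i / I_f = (0.5830)(5.03) / 0.6023 = 4.869 rad/s.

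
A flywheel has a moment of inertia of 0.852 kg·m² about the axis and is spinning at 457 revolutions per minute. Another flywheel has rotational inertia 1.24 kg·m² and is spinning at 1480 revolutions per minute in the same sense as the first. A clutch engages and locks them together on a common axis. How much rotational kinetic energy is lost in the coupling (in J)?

ΔKE lost ≈ 2900 J

No external torque acts about the common axis, so total angular momentum is conserved.
Taking A's sense as positive: L = (0.8520)(457) + (1.240)(1480) = 2225 kg·m²·rpm.
Combined I = 0.8520 + 1.240 = 2.092 kg·m².
ω_f = L / I = 2225 / 2.092 = 1063 rpm.
KE_i = ½ΣIω² = 15870 J; KE_f = ½(2.092)(111.4)² = 12970 J.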